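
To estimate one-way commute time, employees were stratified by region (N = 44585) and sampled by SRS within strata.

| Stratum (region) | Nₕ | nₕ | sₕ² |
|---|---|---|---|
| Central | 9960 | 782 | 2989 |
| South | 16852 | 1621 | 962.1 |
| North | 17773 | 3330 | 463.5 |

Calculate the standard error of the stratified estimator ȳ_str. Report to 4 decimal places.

0.5200

Var(ȳ_str) = Σₕ Wₕ²(1 − fₕ)sₕ²/nₕ with Wₕ = Nₕ/N, N = 44585.
Central: Wₕ = 0.22339352; term = 0.22339352²·(1 − 0.07851406)·2989/782 = 0.17577172.
South: Wₕ = 0.37797466; term = 0.37797466²·(1 − 0.09619036)·962.1/1621 = 0.076637182.
North: Wₕ = 0.39863183; term = 0.39863183²·(1 − 0.18736285)·463.5/3330 = 0.017974057.
Sum = 0.27038296.
SE = √(0.27038296) = 0.5200.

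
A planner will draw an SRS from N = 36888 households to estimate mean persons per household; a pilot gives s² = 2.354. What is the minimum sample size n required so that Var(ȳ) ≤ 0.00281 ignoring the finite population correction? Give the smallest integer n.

838

Without fpc, n₀ = s²/D = 2.354/0.00281 = 837.7224.
Rounding up, n = 838.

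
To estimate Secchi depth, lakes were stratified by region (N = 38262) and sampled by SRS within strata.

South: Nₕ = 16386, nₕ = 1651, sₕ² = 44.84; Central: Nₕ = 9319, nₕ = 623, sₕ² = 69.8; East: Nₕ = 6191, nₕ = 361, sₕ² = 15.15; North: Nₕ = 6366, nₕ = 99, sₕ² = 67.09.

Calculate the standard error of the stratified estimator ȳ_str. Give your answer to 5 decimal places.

Var(ȳ_str) = Σₕ Wₕ²(1 − fₕ)sₕ²/nₕ with Wₕ = Nₕ/N, N = 38262.
South: Wₕ = 0.42825780; term = 0.42825780²·(1 − 0.10075674)·44.84/1651 = 0.0044792602.
Central: Wₕ = 0.24355758; term = 0.24355758²·(1 − 0.06685267)·69.8/623 = 0.0062018447.
East: Wₕ = 0.16180545; term = 0.16180545²·(1 − 0.05831045)·15.15/361 = 0.0010346643.
North: Wₕ = 0.16637918; term = 0.16637918²·(1 − 0.01555137)·67.09/99 = 0.018467733.
Sum = 0.030183502.
SE = √(0.030183502) = 0.17373.

0.17373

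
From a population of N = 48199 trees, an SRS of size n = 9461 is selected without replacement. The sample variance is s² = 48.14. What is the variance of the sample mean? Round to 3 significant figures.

Under SRS without replacement, Var(ȳ) = (1 − f)·s²/n with f = n/N = 9461/48199 = 0.19629038.
Var(ȳ) = (1 − 0.19629038)·48.14/9461 = 0.80370962·0.0050882571 = 0.0040894811.

0.00409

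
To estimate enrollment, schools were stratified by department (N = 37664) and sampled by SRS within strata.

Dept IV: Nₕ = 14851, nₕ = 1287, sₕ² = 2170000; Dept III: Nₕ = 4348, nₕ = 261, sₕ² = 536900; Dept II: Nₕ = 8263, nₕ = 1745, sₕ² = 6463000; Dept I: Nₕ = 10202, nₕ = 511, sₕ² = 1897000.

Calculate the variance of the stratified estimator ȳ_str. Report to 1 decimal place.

Var(ȳ_str) = Σₕ Wₕ²(1 − fₕ)sₕ²/nₕ with Wₕ = Nₕ/N, N = 37664.
Dept IV: Wₕ = 0.39430225; term = 0.39430225²·(1 − 0.08666083)·2170000/1287 = 239.42626.
Dept III: Wₕ = 0.11544180; term = 0.11544180²·(1 − 0.06002760)·536900/261 = 25.7688.
Dept II: Wₕ = 0.21938721; term = 0.21938721²·(1 − 0.21118238)·6463000/1745 = 140.61704.
Dept I: Wₕ = 0.27086873; term = 0.27086873²·(1 − 0.05008822)·1897000/511 = 258.7304.
Sum = 664.5425.

664.5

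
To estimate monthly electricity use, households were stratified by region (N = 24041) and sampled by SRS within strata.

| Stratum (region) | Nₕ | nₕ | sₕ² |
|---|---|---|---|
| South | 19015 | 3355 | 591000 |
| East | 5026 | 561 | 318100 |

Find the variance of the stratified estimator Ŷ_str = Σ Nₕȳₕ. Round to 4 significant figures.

6.518 × 10^10

Var(Ŷ_str) = Σₕ Nₕ²(1 − fₕ)sₕ²/nₕ.
South: 19015²·(1 − 3355/19015)·591000/3355 = 5.2454535 × 10^10.
East: 5026²·(1 − 561/5026)·318100/561 = 1.2724618 × 10^10.
Sum = 6.5179153 × 10^10.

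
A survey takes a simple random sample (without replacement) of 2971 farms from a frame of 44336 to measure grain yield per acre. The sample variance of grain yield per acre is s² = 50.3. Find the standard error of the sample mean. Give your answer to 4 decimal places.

0.1257

Under SRS without replacement, Var(ȳ) = (1 − f)·s²/n with f = n/N = 2971/44336 = 0.06701101.
Var(ȳ) = (1 − 0.06701101)·50.3/2971 = 0.93298899·0.016930326 = 0.015795808.
SE(ȳ) = √(0.015795808) = 0.1257.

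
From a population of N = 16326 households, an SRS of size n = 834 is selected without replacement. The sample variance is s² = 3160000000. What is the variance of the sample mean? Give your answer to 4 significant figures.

Under SRS without replacement, Var(ȳ) = (1 − f)·s²/n with f = n/N = 834/16326 = 0.05108416.
Var(ȳ) = (1 − 0.05108416)·3160000000/834 = 0.94891584·3.7889688 × 10^6 = 3.5954125 × 10^6.

3.595 × 10^6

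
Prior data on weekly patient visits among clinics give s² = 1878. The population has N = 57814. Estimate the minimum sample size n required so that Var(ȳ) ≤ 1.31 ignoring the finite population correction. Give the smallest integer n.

1434

Without fpc, n₀ = s²/D = 1878/1.31 = 1433.5878.
Rounding up, n = 1434.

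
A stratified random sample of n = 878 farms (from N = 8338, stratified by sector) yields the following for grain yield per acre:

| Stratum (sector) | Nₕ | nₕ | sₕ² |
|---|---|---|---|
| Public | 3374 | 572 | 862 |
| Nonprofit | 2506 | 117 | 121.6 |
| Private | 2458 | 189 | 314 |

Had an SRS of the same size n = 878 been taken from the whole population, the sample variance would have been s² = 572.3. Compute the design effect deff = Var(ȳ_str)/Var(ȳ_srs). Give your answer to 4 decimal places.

Var(ȳ_str) = Σ Wₕ²(1−fₕ)sₕ²/nₕ with Wₕ = Nₕ/8338:
  Public: (3374/8338)²·(1−572/3374)·862/572 = 0.2049277
  Nonprofit: (2506/8338)²·(1−117/2506)·121.6/117 = 0.089499611
  Private: (2458/8338)²·(1−189/2458)·314/189 = 0.1332786
  → Var(ȳ_str) = 0.42770591.
Var(ȳ_srs) = (1 − 878/8338)·572.3/878 = 0.58318476.
deff = 0.42770591 / 0.58318476 = 0.7334.

0.7334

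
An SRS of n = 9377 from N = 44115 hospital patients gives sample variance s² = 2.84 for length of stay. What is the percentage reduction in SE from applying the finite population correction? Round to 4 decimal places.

11.2621

f = n/N = 9377/44115 = 0.21255809.
SE_no-fpc = √(s²/n) = 0.017403124; SE_fpc = √((1−f)s²/n) = 0.015443171.
Ratio = √(1−f) = 0.88737924. Reduction = 100·(1 − 0.88737924) = 11.2621%.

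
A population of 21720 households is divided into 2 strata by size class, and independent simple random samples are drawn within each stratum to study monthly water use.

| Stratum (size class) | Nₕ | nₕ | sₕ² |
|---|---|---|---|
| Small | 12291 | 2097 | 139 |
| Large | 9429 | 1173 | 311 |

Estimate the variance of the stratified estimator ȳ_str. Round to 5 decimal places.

0.06135

Var(ȳ_str) = Σₕ Wₕ²(1 − fₕ)sₕ²/nₕ with Wₕ = Nₕ/N, N = 21720.
Small: Wₕ = 0.56588398; term = 0.56588398²·(1 − 0.17061264)·139/2097 = 0.017604698.
Large: Wₕ = 0.43411602; term = 0.43411602²·(1 − 0.12440344)·311/1173 = 0.04375.
Sum = 0.061354698.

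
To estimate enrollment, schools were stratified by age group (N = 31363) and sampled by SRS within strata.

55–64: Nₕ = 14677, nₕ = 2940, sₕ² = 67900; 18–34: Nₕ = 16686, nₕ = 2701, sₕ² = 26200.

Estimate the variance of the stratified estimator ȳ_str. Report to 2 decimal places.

Var(ȳ_str) = Σₕ Wₕ²(1 − fₕ)sₕ²/nₕ with Wₕ = Nₕ/N, N = 31363.
55–64: Wₕ = 0.46797181; term = 0.46797181²·(1 − 0.20031342)·67900/2940 = 4.0446565.
18–34: Wₕ = 0.53202819; term = 0.53202819²·(1 − 0.16187223)·26200/2701 = 2.3012098.
Sum = 6.3458663.

6.35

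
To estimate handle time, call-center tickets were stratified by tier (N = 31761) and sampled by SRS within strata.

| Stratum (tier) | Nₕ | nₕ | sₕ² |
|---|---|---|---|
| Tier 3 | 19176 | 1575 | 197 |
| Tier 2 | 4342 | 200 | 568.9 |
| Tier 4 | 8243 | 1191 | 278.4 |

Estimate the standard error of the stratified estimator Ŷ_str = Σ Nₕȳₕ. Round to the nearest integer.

Var(Ŷ_str) = Σₕ Nₕ²(1 − fₕ)sₕ²/nₕ.
Tier 3: 19176²·(1 − 1575/19176)·197/1575 = 4.2216384 × 10^7.
Tier 2: 4342²·(1 − 200/4342)·568.9/200 = 5.1157092 × 10^7.
Tier 4: 8243²·(1 − 1191/8243)·278.4/1191 = 1.3587985 × 10^7.
Sum = 1.0696146 × 10^8.
SE = √(1.0696146 × 10^8) = 10342.

10342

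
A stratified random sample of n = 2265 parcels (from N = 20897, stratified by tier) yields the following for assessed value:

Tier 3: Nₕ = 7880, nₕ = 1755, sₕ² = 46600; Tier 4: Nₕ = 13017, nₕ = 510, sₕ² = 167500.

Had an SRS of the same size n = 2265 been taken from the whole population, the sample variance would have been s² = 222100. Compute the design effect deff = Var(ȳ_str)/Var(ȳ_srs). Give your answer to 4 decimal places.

Var(ȳ_str) = Σ Wₕ²(1−fₕ)sₕ²/nₕ with Wₕ = Nₕ/20897:
  Tier 3: (7880/20897)²·(1−1755/7880)·46600/1755 = 2.9347643
  Tier 4: (13017/20897)²·(1−510/13017)·167500/510 = 122.44493
  → Var(ȳ_str) = 125.37969.
Var(ȳ_srs) = (1 − 2265/20897)·222100/2265 = 87.429075.
deff = 125.37969 / 87.429075 = 1.4341.

1.4341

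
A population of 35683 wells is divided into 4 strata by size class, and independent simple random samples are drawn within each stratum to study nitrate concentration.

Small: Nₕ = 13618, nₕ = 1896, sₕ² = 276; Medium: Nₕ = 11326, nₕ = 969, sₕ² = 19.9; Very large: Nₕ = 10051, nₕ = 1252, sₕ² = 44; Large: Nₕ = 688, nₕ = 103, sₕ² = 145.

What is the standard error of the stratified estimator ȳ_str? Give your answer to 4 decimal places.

0.1517

Var(ȳ_str) = Σₕ Wₕ²(1 − fₕ)sₕ²/nₕ with Wₕ = Nₕ/N, N = 35683.
Small: Wₕ = 0.38163832; term = 0.38163832²·(1 − 0.13922749)·276/1896 = 0.018250009.
Medium: Wₕ = 0.31740605; term = 0.31740605²·(1 − 0.08555536)·19.9/969 = 0.0018919825.
Very large: Wₕ = 0.28167475; term = 0.28167475²·(1 − 0.12456472)·44/1252 = 0.0024410025.
Large: Wₕ = 0.01928089; term = 0.01928089²·(1 − 0.14970930)·145/103 = 4.4499216 × 10^-4.
Sum = 0.023027986.
SE = √(0.023027986) = 0.1517.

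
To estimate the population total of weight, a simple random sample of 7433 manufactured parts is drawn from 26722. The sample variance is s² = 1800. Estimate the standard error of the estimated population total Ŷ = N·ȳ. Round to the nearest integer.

Var(Ŷ) = N²·Var(ȳ) = N²·(1 − n/N)·s²/n.
f = 7433/26722 = 0.27816032; Var(ȳ) = 0.72183968·1800/7433 = 0.1748031.
Var(Ŷ) = 26722² · 0.1748031 = 1.2482083 × 10^8.
SE(Ŷ) = √(1.2482083 × 10^8) = 11172.

11172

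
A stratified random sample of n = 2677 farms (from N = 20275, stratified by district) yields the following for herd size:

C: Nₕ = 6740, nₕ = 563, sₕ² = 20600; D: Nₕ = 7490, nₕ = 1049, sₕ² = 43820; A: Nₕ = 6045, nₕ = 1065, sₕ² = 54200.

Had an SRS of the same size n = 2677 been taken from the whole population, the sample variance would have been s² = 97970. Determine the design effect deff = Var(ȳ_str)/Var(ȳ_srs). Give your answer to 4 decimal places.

0.3883

Var(ȳ_str) = Σ Wₕ²(1−fₕ)sₕ²/nₕ with Wₕ = Nₕ/20275:
  C: (6740/20275)²·(1−563/6740)·20600/563 = 3.705737
  D: (7490/20275)²·(1−1049/7490)·43820/1049 = 4.9024173
  A: (6045/20275)²·(1−1065/6045)·54200/1065 = 3.7269503
  → Var(ȳ_str) = 12.335105.
Var(ȳ_srs) = (1 − 2677/20275)·97970/2677 = 31.764878.
deff = 12.335105 / 31.764878 = 0.3883.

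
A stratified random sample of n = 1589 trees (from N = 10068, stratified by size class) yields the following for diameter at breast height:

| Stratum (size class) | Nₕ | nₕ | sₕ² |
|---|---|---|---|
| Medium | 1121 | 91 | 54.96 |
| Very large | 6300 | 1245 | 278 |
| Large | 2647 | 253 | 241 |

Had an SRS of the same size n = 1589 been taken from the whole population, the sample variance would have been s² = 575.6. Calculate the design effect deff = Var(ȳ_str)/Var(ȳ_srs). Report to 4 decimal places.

Var(ȳ_str) = Σ Wₕ²(1−fₕ)sₕ²/nₕ with Wₕ = Nₕ/10068:
  Medium: (1121/10068)²·(1−91/1121)·54.96/91 = 0.0068795773
  Very large: (6300/10068)²·(1−1245/6300)·278/1245 = 0.070153726
  Large: (2647/10068)²·(1−253/2647)·241/253 = 0.059550882
  → Var(ȳ_str) = 0.13658419.
Var(ȳ_srs) = (1 − 1589/10068)·575.6/1589 = 0.30506917.
deff = 0.13658419 / 0.30506917 = 0.4477.

0.4477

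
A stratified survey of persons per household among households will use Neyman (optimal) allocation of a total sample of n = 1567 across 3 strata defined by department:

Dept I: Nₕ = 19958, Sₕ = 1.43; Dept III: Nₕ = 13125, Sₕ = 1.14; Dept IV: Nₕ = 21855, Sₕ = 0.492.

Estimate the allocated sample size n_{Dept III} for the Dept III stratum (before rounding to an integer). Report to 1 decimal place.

Neyman allocation: nₕ = n·NₕSₕ / Σⱼ NⱼSⱼ.
Σ NⱼSⱼ = 19958·1.43 + 13125·1.14 + 21855·0.492 = 54255.1.
n_{Dept III} = 1567·13125·1.14 / 54255.1 = 432.1.

432.1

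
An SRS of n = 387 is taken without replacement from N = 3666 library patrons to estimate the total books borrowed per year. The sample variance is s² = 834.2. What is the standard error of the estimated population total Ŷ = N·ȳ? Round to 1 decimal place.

5090.3

Var(Ŷ) = N²·Var(ȳ) = N²·(1 − n/N)·s²/n.
f = 387/3666 = 0.10556465; Var(ȳ) = 0.89443535·834.2/387 = 1.9280051.
Var(Ŷ) = 3666² · 1.9280051 = 2.5911533 × 10^7.
SE(Ŷ) = √(2.5911533 × 10^7) = 5090.3.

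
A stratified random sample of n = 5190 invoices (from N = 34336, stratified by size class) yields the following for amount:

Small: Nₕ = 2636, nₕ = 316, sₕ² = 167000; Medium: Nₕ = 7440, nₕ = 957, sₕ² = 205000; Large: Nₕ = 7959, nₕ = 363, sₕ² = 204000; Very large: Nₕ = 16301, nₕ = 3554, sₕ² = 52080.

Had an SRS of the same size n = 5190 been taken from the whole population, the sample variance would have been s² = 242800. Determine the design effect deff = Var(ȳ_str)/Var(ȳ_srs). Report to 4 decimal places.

Var(ȳ_str) = Σ Wₕ²(1−fₕ)sₕ²/nₕ with Wₕ = Nₕ/34336:
  Small: (2636/34336)²·(1−316/2636)·167000/316 = 2.741343
  Medium: (7440/34336)²·(1−957/7440)·205000/957 = 8.7637803
  Large: (7959/34336)²·(1−363/7959)·204000/363 = 28.81825
  Very large: (16301/34336)²·(1−3554/16301)·52080/3554 = 2.5827144
  → Var(ȳ_str) = 42.906088.
Var(ȳ_srs) = (1 − 5190/34336)·242800/5190 = 39.710978.
deff = 42.906088 / 39.710978 = 1.0805.

1.0805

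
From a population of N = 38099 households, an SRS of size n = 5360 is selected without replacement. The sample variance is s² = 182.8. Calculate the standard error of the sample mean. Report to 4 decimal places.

Under SRS without replacement, Var(ȳ) = (1 − f)·s²/n with f = n/N = 5360/38099 = 0.14068611.
Var(ȳ) = (1 − 0.14068611)·182.8/5360 = 0.85931389·0.034104478 = 0.029306451.
SE(ȳ) = √(0.029306451) = 0.1712.

0.1712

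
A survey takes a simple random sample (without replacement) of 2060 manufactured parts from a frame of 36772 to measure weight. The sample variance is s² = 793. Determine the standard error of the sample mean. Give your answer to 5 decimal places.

0.60282

Under SRS without replacement, Var(ȳ) = (1 − f)·s²/n with f = n/N = 2060/36772 = 0.05602089.
Var(ȳ) = (1 − 0.05602089)·793/2060 = 0.94397911·0.38495146 = 0.36338613.
SE(ȳ) = √(0.36338613) = 0.60282.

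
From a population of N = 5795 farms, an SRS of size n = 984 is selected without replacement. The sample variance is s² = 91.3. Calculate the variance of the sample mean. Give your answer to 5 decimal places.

Under SRS without replacement, Var(ȳ) = (1 − f)·s²/n with f = n/N = 984/5795 = 0.16980155.
Var(ȳ) = (1 − 0.16980155)·91.3/984 = 0.83019845·0.092784553 = 0.077029592.

0.07703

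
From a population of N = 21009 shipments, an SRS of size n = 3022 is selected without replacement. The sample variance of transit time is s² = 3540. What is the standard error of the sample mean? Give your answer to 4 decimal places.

Under SRS without replacement, Var(ȳ) = (1 − f)·s²/n with f = n/N = 3022/21009 = 0.14384311.
Var(ȳ) = (1 − 0.14384311)·3540/3022 = 0.85615689·1.1714097 = 1.0029104.
SE(ȳ) = √(1.0029104) = 1.0015.

1.0015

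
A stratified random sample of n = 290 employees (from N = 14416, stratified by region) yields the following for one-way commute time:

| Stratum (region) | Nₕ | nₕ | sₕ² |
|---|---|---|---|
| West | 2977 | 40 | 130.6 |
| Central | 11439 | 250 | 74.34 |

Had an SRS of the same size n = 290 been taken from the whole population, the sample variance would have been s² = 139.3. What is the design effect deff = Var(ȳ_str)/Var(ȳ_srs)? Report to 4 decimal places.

0.6809

Var(ȳ_str) = Σ Wₕ²(1−fₕ)sₕ²/nₕ with Wₕ = Nₕ/14416:
  West: (2977/14416)²·(1−40/2977)·130.6/40 = 0.1373651
  Central: (11439/14416)²·(1−250/11439)·74.34/250 = 0.18313541
  → Var(ȳ_str) = 0.32050051.
Var(ȳ_srs) = (1 − 290/14416)·139.3/290 = 0.47068195.
deff = 0.32050051 / 0.47068195 = 0.6809.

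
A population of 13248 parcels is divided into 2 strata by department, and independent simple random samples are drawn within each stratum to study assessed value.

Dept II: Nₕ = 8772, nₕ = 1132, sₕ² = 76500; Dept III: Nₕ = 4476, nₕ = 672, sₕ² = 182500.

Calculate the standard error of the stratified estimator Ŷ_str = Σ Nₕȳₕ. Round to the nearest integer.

95672

Var(Ŷ_str) = Σₕ Nₕ²(1 − fₕ)sₕ²/nₕ.
Dept II: 8772²·(1 − 1132/8772)·76500/1132 = 4.5290487 × 10^9.
Dept III: 4476²·(1 − 672/4476)·182500/672 = 4.6240677 × 10^9.
Sum = 9.1531164 × 10^9.
SE = √(9.1531164 × 10^9) = 95672.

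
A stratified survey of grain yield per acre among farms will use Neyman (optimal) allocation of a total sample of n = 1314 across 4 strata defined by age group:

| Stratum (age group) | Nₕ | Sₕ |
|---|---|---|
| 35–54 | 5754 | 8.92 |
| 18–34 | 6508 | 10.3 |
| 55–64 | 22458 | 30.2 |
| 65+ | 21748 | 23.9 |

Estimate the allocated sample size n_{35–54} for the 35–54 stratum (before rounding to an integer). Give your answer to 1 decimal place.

Neyman allocation: nₕ = n·NₕSₕ / Σⱼ NⱼSⱼ.
Σ NⱼSⱼ = 5754·8.92 + 6508·10.3 + 22458·30.2 + 21748·23.9 = 1.3163669 × 10^6.
n_{35–54} = 1314·5754·8.92 / (1.3163669 × 10^6) = 51.2.

51.2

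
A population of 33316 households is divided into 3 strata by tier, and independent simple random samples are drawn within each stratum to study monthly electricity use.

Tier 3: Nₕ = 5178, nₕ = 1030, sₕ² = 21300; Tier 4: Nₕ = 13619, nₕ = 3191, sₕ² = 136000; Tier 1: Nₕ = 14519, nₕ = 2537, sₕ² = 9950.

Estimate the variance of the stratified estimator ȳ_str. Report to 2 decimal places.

6.47

Var(ȳ_str) = Σₕ Wₕ²(1 − fₕ)sₕ²/nₕ with Wₕ = Nₕ/N, N = 33316.
Tier 3: Wₕ = 0.15542082; term = 0.15542082²·(1 − 0.19891850)·21300/1030 = 0.40016349.
Tier 4: Wₕ = 0.40878257; term = 0.40878257²·(1 − 0.23430502)·136000/3191 = 5.4532152.
Tier 1: Wₕ = 0.43579661; term = 0.43579661²·(1 − 0.17473655)·9950/2537 = 0.6146996.
Sum = 6.4680783.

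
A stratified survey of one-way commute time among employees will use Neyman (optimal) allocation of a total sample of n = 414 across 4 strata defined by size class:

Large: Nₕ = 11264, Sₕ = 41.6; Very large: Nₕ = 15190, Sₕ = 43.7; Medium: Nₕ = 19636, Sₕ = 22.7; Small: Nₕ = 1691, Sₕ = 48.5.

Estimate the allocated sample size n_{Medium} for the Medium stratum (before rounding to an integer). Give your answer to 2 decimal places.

111.16

Neyman allocation: nₕ = n·NₕSₕ / Σⱼ NⱼSⱼ.
Σ NⱼSⱼ = 11264·41.6 + 15190·43.7 + 19636·22.7 + 1691·48.5 = 1.6601361 × 10^6.
n_{Medium} = 414·19636·22.7 / (1.6601361 × 10^6) = 111.16.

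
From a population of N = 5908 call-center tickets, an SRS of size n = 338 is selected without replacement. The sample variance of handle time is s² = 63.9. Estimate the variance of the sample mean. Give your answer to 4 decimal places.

0.1782

Under SRS without replacement, Var(ȳ) = (1 − f)·s²/n with f = n/N = 338/5908 = 0.05721056.
Var(ȳ) = (1 − 0.05721056)·63.9/338 = 0.94278944·0.18905325 = 0.17823741.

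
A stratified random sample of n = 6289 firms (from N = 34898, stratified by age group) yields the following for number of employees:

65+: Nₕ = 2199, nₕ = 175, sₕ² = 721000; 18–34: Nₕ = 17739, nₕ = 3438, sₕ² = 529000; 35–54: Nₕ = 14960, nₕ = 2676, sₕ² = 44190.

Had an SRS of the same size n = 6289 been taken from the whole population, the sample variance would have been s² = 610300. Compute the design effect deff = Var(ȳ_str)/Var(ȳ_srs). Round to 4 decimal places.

Var(ȳ_str) = Σ Wₕ²(1−fₕ)sₕ²/nₕ with Wₕ = Nₕ/34898:
  65+: (2199/34898)²·(1−175/2199)·721000/175 = 15.056772
  18–34: (17739/34898)²·(1−3438/17739)·529000/3438 = 32.051198
  35–54: (14960/34898)²·(1−2676/14960)·44190/2676 = 2.4917715
  → Var(ȳ_str) = 49.599742.
Var(ȳ_srs) = (1 − 6289/34898)·610300/6289 = 79.554347.
deff = 49.599742 / 79.554347 = 0.6235.

0.6235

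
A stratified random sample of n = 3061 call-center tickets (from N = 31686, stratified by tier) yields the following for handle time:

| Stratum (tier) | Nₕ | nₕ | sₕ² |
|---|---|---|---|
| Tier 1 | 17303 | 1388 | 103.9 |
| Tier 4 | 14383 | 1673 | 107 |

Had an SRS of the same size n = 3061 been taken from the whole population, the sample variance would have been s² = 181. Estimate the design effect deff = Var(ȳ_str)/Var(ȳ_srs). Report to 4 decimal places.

0.6023

Var(ȳ_str) = Σ Wₕ²(1−fₕ)sₕ²/nₕ with Wₕ = Nₕ/31686:
  Tier 1: (17303/31686)²·(1−1388/17303)·103.9/1388 = 0.020531435
  Tier 4: (14383/31686)²·(1−1673/14383)·107/1673 = 0.011645229
  → Var(ȳ_str) = 0.032176664.
Var(ȳ_srs) = (1 − 3061/31686)·181/3061 = 0.053418701.
deff = 0.032176664 / 0.053418701 = 0.6023.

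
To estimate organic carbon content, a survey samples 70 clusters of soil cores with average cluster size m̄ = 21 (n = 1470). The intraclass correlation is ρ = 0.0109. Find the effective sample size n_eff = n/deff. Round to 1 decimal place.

deff = 1 + (21 − 1)·0.0109 = 1 + 0.218 = 1.218.
n_eff = 1470 / 1.218 = 1206.9.

1206.9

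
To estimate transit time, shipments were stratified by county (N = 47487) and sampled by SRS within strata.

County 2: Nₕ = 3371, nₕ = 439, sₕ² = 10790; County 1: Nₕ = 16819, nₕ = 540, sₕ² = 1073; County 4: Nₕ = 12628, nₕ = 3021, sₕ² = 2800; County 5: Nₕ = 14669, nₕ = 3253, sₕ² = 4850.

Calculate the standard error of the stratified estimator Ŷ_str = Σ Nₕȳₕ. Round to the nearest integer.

Var(Ŷ_str) = Σₕ Nₕ²(1 − fₕ)sₕ²/nₕ.
County 2: 3371²·(1 − 439/3371)·10790/439 = 2.4292916 × 10^8.
County 1: 16819²·(1 − 540/16819)·1073/540 = 5.4404379 × 10^8.
County 4: 12628²·(1 − 3021/12628)·2800/3021 = 1.1244229 × 10^8.
County 5: 14669²·(1 − 3253/14669)·4850/3253 = 2.4967332 × 10^8.
Sum = 1.1490886 × 10^9.
SE = √(1.1490886 × 10^9) = 33898.

33898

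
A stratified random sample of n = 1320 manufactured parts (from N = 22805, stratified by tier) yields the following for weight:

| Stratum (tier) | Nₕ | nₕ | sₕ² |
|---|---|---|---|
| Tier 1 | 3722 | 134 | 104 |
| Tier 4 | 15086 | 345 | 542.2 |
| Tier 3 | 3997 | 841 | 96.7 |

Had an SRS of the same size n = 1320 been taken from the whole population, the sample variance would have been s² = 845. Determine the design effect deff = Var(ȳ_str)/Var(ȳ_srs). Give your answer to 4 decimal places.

1.1519

Var(ȳ_str) = Σ Wₕ²(1−fₕ)sₕ²/nₕ with Wₕ = Nₕ/22805:
  Tier 1: (3722/22805)²·(1−134/3722)·104/134 = 0.019929536
  Tier 4: (15086/22805)²·(1−345/15086)·542.2/345 = 0.67201863
  Tier 3: (3997/22805)²·(1−841/3997)·96.7/841 = 0.0027889547
  → Var(ȳ_str) = 0.69473712.
Var(ȳ_srs) = (1 − 1320/22805)·845/1320 = 0.60309824.
deff = 0.69473712 / 0.60309824 = 1.1519.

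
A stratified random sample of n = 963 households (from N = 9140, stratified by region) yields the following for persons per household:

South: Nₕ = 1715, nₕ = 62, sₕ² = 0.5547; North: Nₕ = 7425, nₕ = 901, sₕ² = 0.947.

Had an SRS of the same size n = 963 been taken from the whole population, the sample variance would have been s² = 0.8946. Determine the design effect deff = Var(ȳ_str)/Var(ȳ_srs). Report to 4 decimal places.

1.0986

Var(ȳ_str) = Σ Wₕ²(1−fₕ)sₕ²/nₕ with Wₕ = Nₕ/9140:
  South: (1715/9140)²·(1−62/1715)·0.5547/62 = 3.036065 × 10^-4
  North: (7425/9140)²·(1−901/7425)·0.947/901 = 6.0945719 × 10^-4
  → Var(ȳ_str) = 9.1306369 × 10^-4.
Var(ȳ_srs) = (1 − 963/9140)·0.8946/963 = 8.310945 × 10^-4.
deff = (9.1306369 × 10^-4) / (8.310945 × 10^-4) = 1.0986.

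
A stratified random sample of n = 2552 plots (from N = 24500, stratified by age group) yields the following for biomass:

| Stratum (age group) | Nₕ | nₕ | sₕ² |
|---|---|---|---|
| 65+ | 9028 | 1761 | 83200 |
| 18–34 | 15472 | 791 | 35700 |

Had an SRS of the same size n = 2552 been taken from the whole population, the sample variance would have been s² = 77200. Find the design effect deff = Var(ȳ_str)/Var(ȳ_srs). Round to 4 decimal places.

Var(ȳ_str) = Σ Wₕ²(1−fₕ)sₕ²/nₕ with Wₕ = Nₕ/24500:
  65+: (9028/24500)²·(1−1761/9028)·83200/1761 = 5.1639082
  18–34: (15472/24500)²·(1−791/15472)·35700/791 = 17.078969
  → Var(ȳ_str) = 22.242877.
Var(ȳ_srs) = (1 − 2552/24500)·77200/2552 = 27.099763.
deff = 22.242877 / 27.099763 = 0.8208.

0.8208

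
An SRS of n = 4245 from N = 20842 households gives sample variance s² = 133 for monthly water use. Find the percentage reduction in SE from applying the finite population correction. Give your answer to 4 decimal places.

10.7630

f = n/N = 4245/20842 = 0.20367527.
SE_no-fpc = √(s²/n) = 0.17700559; SE_fpc = √((1−f)s²/n) = 0.15795453.
Ratio = √(1−f) = 0.89237029. Reduction = 100·(1 − 0.89237029) = 10.7630%.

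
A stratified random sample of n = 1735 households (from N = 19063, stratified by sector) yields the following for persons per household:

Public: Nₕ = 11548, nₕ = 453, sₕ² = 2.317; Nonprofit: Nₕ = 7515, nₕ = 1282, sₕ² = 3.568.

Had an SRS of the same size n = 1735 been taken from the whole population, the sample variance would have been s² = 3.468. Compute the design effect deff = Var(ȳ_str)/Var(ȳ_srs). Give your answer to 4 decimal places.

Var(ȳ_str) = Σ Wₕ²(1−fₕ)sₕ²/nₕ with Wₕ = Nₕ/19063:
  Public: (11548/19063)²·(1−453/11548)·2.317/453 = 0.0018033475
  Nonprofit: (7515/19063)²·(1−1282/7515)·3.568/1282 = 3.5874052 × 10^-4
  → Var(ȳ_str) = 0.002162088.
Var(ȳ_srs) = (1 − 1735/19063)·3.468/1735 = 0.0018169242.
deff = 0.002162088 / 0.0018169242 = 1.1900.

1.1900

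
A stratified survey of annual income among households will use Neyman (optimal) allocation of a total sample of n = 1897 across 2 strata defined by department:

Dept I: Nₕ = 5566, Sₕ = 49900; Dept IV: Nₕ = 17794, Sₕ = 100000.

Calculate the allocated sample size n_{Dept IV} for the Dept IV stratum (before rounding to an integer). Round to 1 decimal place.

1640.9

Neyman allocation: nₕ = n·NₕSₕ / Σⱼ NⱼSⱼ.
Σ NⱼSⱼ = 5566·49900 + 17794·100000 = 2.0571434 × 10^9.
n_{Dept IV} = 1897·17794·100000 / (2.0571434 × 10^9) = 1640.9.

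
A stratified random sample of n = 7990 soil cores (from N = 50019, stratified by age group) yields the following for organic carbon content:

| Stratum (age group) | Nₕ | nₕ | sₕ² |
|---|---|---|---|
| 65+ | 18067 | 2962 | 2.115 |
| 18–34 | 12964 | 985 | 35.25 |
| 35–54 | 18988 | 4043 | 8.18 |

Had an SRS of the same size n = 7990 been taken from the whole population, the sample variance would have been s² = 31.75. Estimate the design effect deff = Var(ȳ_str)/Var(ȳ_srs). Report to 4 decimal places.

0.7573

Var(ȳ_str) = Σ Wₕ²(1−fₕ)sₕ²/nₕ with Wₕ = Nₕ/50019:
  65+: (18067/50019)²·(1−2962/18067)·2.115/2962 = 7.7886481 × 10^-5
  18–34: (12964/50019)²·(1−985/12964)·35.25/985 = 0.0022213269
  35–54: (18988/50019)²·(1−4043/18988)·8.18/4043 = 2.2948521 × 10^-4
  → Var(ȳ_str) = 0.0025286986.
Var(ȳ_srs) = (1 − 7990/50019)·31.75/7990 = 0.0033389584.
deff = 0.0025286986 / 0.0033389584 = 0.7573.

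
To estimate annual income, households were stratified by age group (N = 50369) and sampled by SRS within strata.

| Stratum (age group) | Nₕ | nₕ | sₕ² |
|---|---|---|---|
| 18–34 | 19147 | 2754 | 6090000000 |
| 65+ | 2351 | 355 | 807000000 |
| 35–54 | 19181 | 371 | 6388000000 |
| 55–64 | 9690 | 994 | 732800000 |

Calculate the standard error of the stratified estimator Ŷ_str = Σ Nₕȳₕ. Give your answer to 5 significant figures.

8.3541 × 10^7

Var(Ŷ_str) = Σₕ Nₕ²(1 − fₕ)sₕ²/nₕ.
18–34: 19147²·(1 − 2754/19147)·6090000000/2754 = 6.940848 × 10^14.
65+: 2351²·(1 − 355/2351)·807000000/355 = 1.0667394 × 10^13.
35–54: 19181²·(1 − 371/19181)·6388000000/371 = 6.2122802 × 10^15.
55–64: 9690²·(1 − 994/9690)·732800000/994 = 6.2121564 × 10^13.
Sum = 6.979154 × 10^15.
SE = √(6.979154 × 10^15) = 8.3541 × 10^7.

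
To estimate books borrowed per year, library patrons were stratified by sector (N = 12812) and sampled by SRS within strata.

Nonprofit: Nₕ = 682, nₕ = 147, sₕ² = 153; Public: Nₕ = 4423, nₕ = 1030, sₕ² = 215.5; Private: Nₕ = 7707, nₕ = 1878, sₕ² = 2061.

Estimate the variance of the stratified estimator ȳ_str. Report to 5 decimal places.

0.32179

Var(ȳ_str) = Σₕ Wₕ²(1 − fₕ)sₕ²/nₕ with Wₕ = Nₕ/N, N = 12812.
Nonprofit: Wₕ = 0.05323135; term = 0.05323135²·(1 − 0.21554252)·153/147 = 0.0023135474.
Public: Wₕ = 0.34522323; term = 0.34522323²·(1 − 0.23287362)·215.5/1030 = 0.019128327.
Private: Wₕ = 0.60154543; term = 0.60154543²·(1 − 0.24367458)·2061/1878 = 0.30035022.
Sum = 0.32179209.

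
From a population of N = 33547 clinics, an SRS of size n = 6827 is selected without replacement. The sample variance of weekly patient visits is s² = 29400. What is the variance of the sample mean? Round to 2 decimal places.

Under SRS without replacement, Var(ȳ) = (1 − f)·s²/n with f = n/N = 6827/33547 = 0.20350553.
Var(ȳ) = (1 − 0.20350553)·29400/6827 = 0.79649447·4.3064304 = 3.430048.

3.43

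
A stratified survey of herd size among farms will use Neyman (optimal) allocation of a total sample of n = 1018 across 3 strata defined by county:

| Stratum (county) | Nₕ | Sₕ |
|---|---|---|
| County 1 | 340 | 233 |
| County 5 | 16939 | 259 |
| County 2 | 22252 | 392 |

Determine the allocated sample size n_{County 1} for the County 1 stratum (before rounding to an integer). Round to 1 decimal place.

6.1

Neyman allocation: nₕ = n·NₕSₕ / Σⱼ NⱼSⱼ.
Σ NⱼSⱼ = 340·233 + 16939·259 + 22252·392 = 1.3189205 × 10^7.
n_{County 1} = 1018·340·233 / (1.3189205 × 10^7) = 6.1.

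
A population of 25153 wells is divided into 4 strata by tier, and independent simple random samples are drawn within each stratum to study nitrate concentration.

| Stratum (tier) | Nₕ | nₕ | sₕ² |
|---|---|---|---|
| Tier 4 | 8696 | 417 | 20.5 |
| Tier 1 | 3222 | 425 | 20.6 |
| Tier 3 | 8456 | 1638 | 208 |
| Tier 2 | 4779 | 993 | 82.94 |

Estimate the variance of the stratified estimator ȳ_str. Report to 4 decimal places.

Var(ȳ_str) = Σₕ Wₕ²(1 − fₕ)sₕ²/nₕ with Wₕ = Nₕ/N, N = 25153.
Tier 4: Wₕ = 0.34572417; term = 0.34572417²·(1 − 0.04795308)·20.5/417 = 0.0055941697.
Tier 1: Wₕ = 0.12809605; term = 0.12809605²·(1 − 0.13190565)·20.6/425 = 6.9042532 × 10^-4.
Tier 3: Wₕ = 0.33618256; term = 0.33618256²·(1 − 0.19370861)·208/1638 = 0.011571558.
Tier 2: Wₕ = 0.18999722; term = 0.18999722²·(1 − 0.20778406)·82.94/993 = 0.0023886518.
Sum = 0.020244805.

0.0202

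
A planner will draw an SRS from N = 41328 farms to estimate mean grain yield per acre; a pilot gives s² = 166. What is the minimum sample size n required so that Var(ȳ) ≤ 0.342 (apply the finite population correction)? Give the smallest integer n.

480

Without fpc, n₀ = s²/D = 166/0.342 = 485.3801.
With fpc, (1 − n/N)·s²/n ≤ D requires n ≥ n₀/(1 + n₀/N) = 485.3801/(1 + 485.3801/41328) = 479.7457.
Rounding up, n = 480.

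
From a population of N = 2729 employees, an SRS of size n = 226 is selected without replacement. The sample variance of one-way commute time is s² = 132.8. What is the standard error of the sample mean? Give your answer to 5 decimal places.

Under SRS without replacement, Var(ȳ) = (1 − f)·s²/n with f = n/N = 226/2729 = 0.08281422.
Var(ȳ) = (1 − 0.08281422)·132.8/226 = 0.91718578·0.58761062 = 0.53894811.
SE(ȳ) = √(0.53894811) = 0.73413.

0.73413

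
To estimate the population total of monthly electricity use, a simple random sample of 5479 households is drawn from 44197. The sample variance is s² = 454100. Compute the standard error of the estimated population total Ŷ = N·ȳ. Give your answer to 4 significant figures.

Var(Ŷ) = N²·Var(ȳ) = N²·(1 − n/N)·s²/n.
f = 5479/44197 = 0.12396769; Var(ȳ) = 0.87603231·454100/5479 = 72.605635.
Var(Ŷ) = 44197² · 72.605635 = 1.4182602 × 10^11.
SE(Ŷ) = √(1.4182602 × 10^11) = 376600.

376600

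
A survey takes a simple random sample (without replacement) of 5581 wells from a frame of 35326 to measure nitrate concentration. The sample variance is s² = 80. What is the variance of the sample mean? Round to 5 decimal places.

Under SRS without replacement, Var(ȳ) = (1 − f)·s²/n with f = n/N = 5581/35326 = 0.15798562.
Var(ȳ) = (1 − 0.15798562)·80/5581 = 0.84201438·0.014334349 = 0.012069728.

0.01207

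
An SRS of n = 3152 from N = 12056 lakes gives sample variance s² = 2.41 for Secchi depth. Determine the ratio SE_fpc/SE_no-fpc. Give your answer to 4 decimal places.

0.8594

f = n/N = 3152/12056 = 0.26144658.
SE_no-fpc = √(s²/n) = 0.027651291; SE_fpc = √((1−f)s²/n) = 0.023763279.
Ratio = √(1−f) = 0.85939131.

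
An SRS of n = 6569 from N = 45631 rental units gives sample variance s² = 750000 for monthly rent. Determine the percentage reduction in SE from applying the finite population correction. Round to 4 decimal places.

7.4775

f = n/N = 6569/45631 = 0.14395915.
SE_no-fpc = √(s²/n) = 10.685159; SE_fpc = √((1−f)s²/n) = 9.8861739.
Ratio = √(1−f) = 0.92522476. Reduction = 100·(1 − 0.92522476) = 7.4775%.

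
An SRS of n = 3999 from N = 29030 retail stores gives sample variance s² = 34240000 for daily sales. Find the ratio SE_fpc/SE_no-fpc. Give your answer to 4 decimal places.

f = n/N = 3999/29030 = 0.13775405.
SE_no-fpc = √(s²/n) = 92.531835; SE_fpc = √((1−f)s²/n) = 85.922471.
Ratio = √(1−f) = 0.92857200.

0.9286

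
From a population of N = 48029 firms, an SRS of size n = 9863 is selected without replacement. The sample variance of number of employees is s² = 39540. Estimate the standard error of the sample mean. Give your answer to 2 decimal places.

Under SRS without replacement, Var(ȳ) = (1 − f)·s²/n with f = n/N = 9863/48029 = 0.20535510.
Var(ȳ) = (1 − 0.20535510)·39540/9863 = 0.79464490·4.0089222 = 3.1856696.
SE(ȳ) = √(3.1856696) = 1.78.

1.78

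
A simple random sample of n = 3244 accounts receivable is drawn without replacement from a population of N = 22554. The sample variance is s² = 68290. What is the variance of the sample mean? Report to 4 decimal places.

Under SRS without replacement, Var(ȳ) = (1 − f)·s²/n with f = n/N = 3244/22554 = 0.14383258.
Var(ȳ) = (1 − 0.14383258)·68290/3244 = 0.85616742·21.051171 = 18.023327.

18.0233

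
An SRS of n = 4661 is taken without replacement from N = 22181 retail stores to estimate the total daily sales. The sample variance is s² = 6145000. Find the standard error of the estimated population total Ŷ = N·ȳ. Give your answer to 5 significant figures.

Var(Ŷ) = N²·Var(ȳ) = N²·(1 − n/N)·s²/n.
f = 4661/22181 = 0.21013480; Var(ȳ) = 0.78986520·6145000/4661 = 1041.3477.
Var(Ŷ) = 22181² · 1041.3477 = 5.123397 × 10^11.
SE(Ŷ) = √(5.123397 × 10^11) = 715780.

715780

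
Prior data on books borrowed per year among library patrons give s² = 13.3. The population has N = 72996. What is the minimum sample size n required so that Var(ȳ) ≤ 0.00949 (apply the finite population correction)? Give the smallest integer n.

Without fpc, n₀ = s²/D = 13.3/0.00949 = 1401.4752.
With fpc, (1 − n/N)·s²/n ≤ D requires n ≥ n₀/(1 + n₀/N) = 1401.4752/(1 + 1401.4752/72996) = 1375.0747.
Rounding up, n = 1376.

1376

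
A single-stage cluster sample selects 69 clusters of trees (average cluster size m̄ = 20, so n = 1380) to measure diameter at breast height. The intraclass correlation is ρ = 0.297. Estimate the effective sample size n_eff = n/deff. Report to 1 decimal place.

207.7

deff = 1 + (20 − 1)·0.297 = 1 + 5.643 = 6.643.
n_eff = 1380 / 6.643 = 207.7.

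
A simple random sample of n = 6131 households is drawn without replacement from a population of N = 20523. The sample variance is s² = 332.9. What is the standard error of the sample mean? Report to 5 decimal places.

Under SRS without replacement, Var(ȳ) = (1 − f)·s²/n with f = n/N = 6131/20523 = 0.29873800.
Var(ȳ) = (1 − 0.29873800)·332.9/6131 = 0.70126200·0.054297831 = 0.038077005.
SE(ȳ) = √(0.038077005) = 0.19513.

0.19513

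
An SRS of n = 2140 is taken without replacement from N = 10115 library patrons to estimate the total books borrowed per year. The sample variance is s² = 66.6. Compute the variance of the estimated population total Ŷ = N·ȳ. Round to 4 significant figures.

2.510 × 10^6

Var(Ŷ) = N²·Var(ȳ) = N²·(1 − n/N)·s²/n.
f = 2140/10115 = 0.21156698; Var(ȳ) = 0.78843302·66.6/2140 = 0.024537215.
Var(Ŷ) = 10115² · 0.024537215 = 2.5104816 × 10^6.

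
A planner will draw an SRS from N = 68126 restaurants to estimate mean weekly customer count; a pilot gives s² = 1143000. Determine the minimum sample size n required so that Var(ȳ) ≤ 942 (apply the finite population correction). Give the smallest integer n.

1193

Without fpc, n₀ = s²/D = 1143000/942 = 1213.3758.
With fpc, (1 − n/N)·s²/n ≤ D requires n ≥ n₀/(1 + n₀/N) = 1213.3758/(1 + 1213.3758/68126) = 1192.1428.
Rounding up, n = 1193.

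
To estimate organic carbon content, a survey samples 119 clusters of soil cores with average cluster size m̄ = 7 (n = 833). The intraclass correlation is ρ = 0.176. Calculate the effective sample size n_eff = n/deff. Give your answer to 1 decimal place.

deff = 1 + (7 − 1)·0.176 = 1 + 1.056 = 2.056.
n_eff = 833 / 2.056 = 405.2.

405.2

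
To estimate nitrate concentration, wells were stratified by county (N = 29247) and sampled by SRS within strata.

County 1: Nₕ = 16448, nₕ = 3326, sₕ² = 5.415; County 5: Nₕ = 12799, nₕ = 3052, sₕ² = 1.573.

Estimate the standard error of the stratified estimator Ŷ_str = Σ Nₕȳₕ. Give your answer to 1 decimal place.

644.7

Var(Ŷ_str) = Σₕ Nₕ²(1 − fₕ)sₕ²/nₕ.
County 1: 16448²·(1 − 3326/16448)·5.415/3326 = 351389.96.
County 5: 12799²·(1 − 3052/12799)·1.573/3052 = 64297.072.
Sum = 415687.03.
SE = √(415687.03) = 644.7.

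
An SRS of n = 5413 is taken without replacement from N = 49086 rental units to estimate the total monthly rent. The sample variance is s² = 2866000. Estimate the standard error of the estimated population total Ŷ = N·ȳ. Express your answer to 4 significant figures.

1.065 × 10^6

Var(Ŷ) = N²·Var(ȳ) = N²·(1 − n/N)·s²/n.
f = 5413/49086 = 0.11027584; Var(ȳ) = 0.88972416·2866000/5413 = 471.07878.
Var(Ŷ) = 49086² · 471.07878 = 1.1350339 × 10^12.
SE(Ŷ) = √(1.1350339 × 10^12) = 1.065 × 10^6.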